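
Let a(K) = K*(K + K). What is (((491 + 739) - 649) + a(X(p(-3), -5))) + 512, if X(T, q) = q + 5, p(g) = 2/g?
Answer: 1093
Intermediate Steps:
X(T, q) = 5 + q
a(K) = 2*K² (a(K) = K*(2*K) = 2*K²)
(((491 + 739) - 649) + a(X(p(-3), -5))) + 512 = (((491 + 739) - 649) + 2*(5 - 5)²) + 512 = ((1230 - 649) + 2*0²) + 512 = (581 + 2*0) + 512 = (581 + 0) + 512 = 581 + 512 = 1093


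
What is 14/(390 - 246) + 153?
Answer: 11023/72 ≈ 153.10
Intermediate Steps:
14/(390 - 246) + 153 = 14/144 + 153 = (1/144)*14 + 153 = 7/72 + 153 = 11023/72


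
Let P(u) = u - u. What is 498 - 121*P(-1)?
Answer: 498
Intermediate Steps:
P(u) = 0
498 - 121*P(-1) = 498 - 121*0 = 498 + 0 = 498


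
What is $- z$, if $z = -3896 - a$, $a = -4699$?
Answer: $-803$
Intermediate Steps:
$z = 803$ ($z = -3896 - -4699 = -3896 + 4699 = 803$)
$- z = \left(-1\right) 803 = -803$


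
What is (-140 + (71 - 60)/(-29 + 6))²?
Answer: 10439361/529 ≈ 19734.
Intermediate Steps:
(-140 + (71 - 60)/(-29 + 6))² = (-140 + 11/(-23))² = (-140 + 11*(-1/23))² = (-140 - 11/23)² = (-3231/23)² = 10439361/529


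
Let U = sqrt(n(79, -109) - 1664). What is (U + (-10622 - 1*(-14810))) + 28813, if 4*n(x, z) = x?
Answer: 33001 + I*sqrt(6577)/2 ≈ 33001.0 + 40.549*I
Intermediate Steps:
n(x, z) = x/4
U = I*sqrt(6577)/2 (U = sqrt((1/4)*79 - 1664) = sqrt(79/4 - 1664) = sqrt(-6577/4) = I*sqrt(6577)/2 ≈ 40.549*I)
(U + (-10622 - 1*(-14810))) + 28813 = (I*sqrt(6577)/2 + (-10622 - 1*(-14810))) + 28813 = (I*sqrt(6577)/2 + (-10622 + 14810)) + 28813 = (I*sqrt(6577)/2 + 4188) + 28813 = (4188 + I*sqrt(6577)/2) + 28813 = 33001 + I*sqrt(6577)/2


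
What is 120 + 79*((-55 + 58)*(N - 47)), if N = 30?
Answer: -3909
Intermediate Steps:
120 + 79*((-55 + 58)*(N - 47)) = 120 + 79*((-55 + 58)*(30 - 47)) = 120 + 79*(3*(-17)) = 120 + 79*(-51) = 120 - 4029 = -3909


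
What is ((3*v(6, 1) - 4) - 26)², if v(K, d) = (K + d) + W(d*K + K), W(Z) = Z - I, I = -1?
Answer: 900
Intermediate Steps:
W(Z) = 1 + Z (W(Z) = Z - 1*(-1) = Z + 1 = 1 + Z)
v(K, d) = 1 + d + 2*K + K*d (v(K, d) = (K + d) + (1 + (d*K + K)) = (K + d) + (1 + (K*d + K)) = (K + d) + (1 + (K + K*d)) = (K + d) + (1 + K + K*d) = 1 + d + 2*K + K*d)
((3*v(6, 1) - 4) - 26)² = ((3*(1 + 6 + 1 + 6*(1 + 1)) - 4) - 26)² = ((3*(1 + 6 + 1 + 6*2) - 4) - 26)² = ((3*(1 + 6 + 1 + 12) - 4) - 26)² = ((3*20 - 4) - 26)² = ((60 - 4) - 26)² = (56 - 26)² = 30² = 900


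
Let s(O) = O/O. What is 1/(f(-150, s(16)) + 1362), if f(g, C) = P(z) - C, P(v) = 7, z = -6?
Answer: 1/1368 ≈ 0.00073099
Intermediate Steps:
s(O) = 1
f(g, C) = 7 - C
1/(f(-150, s(16)) + 1362) = 1/((7 - 1*1) + 1362) = 1/((7 - 1) + 1362) = 1/(6 + 1362) = 1/1368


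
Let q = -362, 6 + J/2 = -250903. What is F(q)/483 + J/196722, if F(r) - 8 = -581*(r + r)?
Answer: 13751520775/15836121 ≈ 868.36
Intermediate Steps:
J = -501818 (J = -12 + 2*(-250903) = -12 - 501806 = -501818)
F(r) = 8 - 1162*r (F(r) = 8 - 581*(r + r) = 8 - 1162*r)
F(q)/483 + J/196722 = (8 - 1162*(-362))/483 - 501818/196722 = (8 + 420644)*(1/483) - 501818*1/196722 = 420652*(1/483) - 250909/98361 = 420652/483 - 250909/98361 = 13751520775/15836121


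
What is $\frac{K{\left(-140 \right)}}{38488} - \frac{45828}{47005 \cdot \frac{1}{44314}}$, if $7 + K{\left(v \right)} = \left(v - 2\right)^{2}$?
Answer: $- \frac{4597725255783}{106419320} \approx -43204.0$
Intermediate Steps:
$K{\left(v \right)} = -7 + \left(-2 + v\right)^{2}$ ($K{\left(v \right)} = -7 + \left(v - 2\right)^{2} = -7 + \left(-2 + v\right)^{2}$)
$\frac{K{\left(-140 \right)}}{38488} - \frac{45828}{47005 \cdot \frac{1}{44314}} = \frac{-7 + \left(-2 - 140\right)^{2}}{38488} - \frac{45828}{47005 \cdot \frac{1}{44314}} = \left(-7 + \left(-142\right)^{2}\right) \frac{1}{38488} - \frac{45828}{47005 \cdot \frac{1}{44314}} = \left(-7 + 20164\right) \frac{1}{38488} - \frac{45828}{\frac{47005}{44314}} = 20157 \cdot \frac{1}{38488} - \frac{2030821992}{47005} = \frac{20157}{38488} - \frac{2030821992}{47005} = - \frac{4597725255783}{106419320}$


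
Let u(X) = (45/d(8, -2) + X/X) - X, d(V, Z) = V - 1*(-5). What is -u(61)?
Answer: 735/13 ≈ 56.538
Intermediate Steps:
d(V, Z) = 5 + V (d(V, Z) = V + 5 = 5 + V)
u(X) = 58/13 - X (u(X) = (45/(5 + 8) + X/X) - X = (45/13 + 1) - X = 58/13 - X)
-u(61) = -(58/13 - 1*61) = -(58/13 - 61) = -1*(-735/13) = 735/13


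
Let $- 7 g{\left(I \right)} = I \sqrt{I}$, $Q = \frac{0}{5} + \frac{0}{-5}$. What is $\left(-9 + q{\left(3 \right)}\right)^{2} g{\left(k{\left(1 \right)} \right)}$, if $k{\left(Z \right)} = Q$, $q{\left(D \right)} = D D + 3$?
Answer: $0$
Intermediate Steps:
$Q = 0$ ($Q = 0 \cdot \frac{1}{5} + 0 \left(- \frac{1}{5}\right) = 0 + 0 = 0$)
$q{\left(D \right)} = 3 + D^{2}$ ($q{\left(D \right)} = D^{2} + 3 = 3 + D^{2}$)
$k{\left(Z \right)} = 0$
$g{\left(I \right)} = - \frac{I^{\frac{3}{2}}}{7}$ ($g{\left(I \right)} = - \frac{I \sqrt{I}}{7} = - \frac{I^{\frac{3}{2}}}{7}$)
$\left(-9 + q{\left(3 \right)}\right)^{2} g{\left(k{\left(1 \right)} \right)} = \left(-9 + \left(3 + 3^{2}\right)\right)^{2} \left(- \frac{0^{\frac{3}{2}}}{7}\right) = \left(-9 + \left(3 + 9\right)\right)^{2} \left(\left(- \frac{1}{7}\right) 0\right) = \left(-9 + 12\right)^{2} \cdot 0 = 3^{2} \cdot 0 = 9 \cdot 0 = 0$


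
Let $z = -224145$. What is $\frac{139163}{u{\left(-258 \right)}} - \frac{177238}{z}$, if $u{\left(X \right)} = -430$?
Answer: $- \frac{6223295659}{19276470} \approx -322.84$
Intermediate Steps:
$\frac{139163}{u{\left(-258 \right)}} - \frac{177238}{z} = \frac{139163}{-430} - \frac{177238}{-224145} = 139163 \left(- \frac{1}{430}\right) - - \frac{177238}{224145} = - \frac{139163}{430} + \frac{177238}{224145} = - \frac{6223295659}{19276470}$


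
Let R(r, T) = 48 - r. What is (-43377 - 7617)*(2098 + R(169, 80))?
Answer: -100815138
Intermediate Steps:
(-43377 - 7617)*(2098 + R(169, 80)) = (-43377 - 7617)*(2098 + (48 - 1*169)) = -50994*(2098 + (48 - 169)) = -50994*(2098 - 121) = -50994*1977 = -100815138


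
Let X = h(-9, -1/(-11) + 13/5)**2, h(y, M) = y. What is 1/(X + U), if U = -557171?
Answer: -1/557090 ≈ -1.7950e-6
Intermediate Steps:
X = 81 (X = (-9)**2 = 81)
1/(X + U) = 1/(81 - 557171) = 1/(-557090) = -1/557090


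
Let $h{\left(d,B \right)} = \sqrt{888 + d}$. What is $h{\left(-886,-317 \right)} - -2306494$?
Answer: $2306494 + \sqrt{2} \approx 2.3065 \cdot 10^{6}$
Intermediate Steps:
$h{\left(-886,-317 \right)} - -2306494 = \sqrt{888 - 886} - -2306494 = \sqrt{2} + 2306494 = 2306494 + \sqrt{2}$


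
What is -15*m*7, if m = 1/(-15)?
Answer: 7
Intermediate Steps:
m = -1/15 ≈ -0.066667
-15*m*7 = -15*(-1/15)*7 = 1*7 = 7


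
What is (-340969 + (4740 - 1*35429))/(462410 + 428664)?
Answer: -185829/445537 ≈ -0.41709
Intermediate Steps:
(-340969 + (4740 - 1*35429))/(462410 + 428664) = (-340969 + (4740 - 35429))/891074 = (-340969 - 30689)*(1/891074) = -371658*1/891074 = -185829/445537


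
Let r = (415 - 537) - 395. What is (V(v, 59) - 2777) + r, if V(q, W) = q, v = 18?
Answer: -3276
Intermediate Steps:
r = -517 (r = -122 - 395 = -517)
(V(v, 59) - 2777) + r = (18 - 2777) - 517 = -2759 - 517 = -3276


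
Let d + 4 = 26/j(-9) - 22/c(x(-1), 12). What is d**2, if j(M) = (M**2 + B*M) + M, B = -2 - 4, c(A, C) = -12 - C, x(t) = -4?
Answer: 525625/63504 ≈ 8.2770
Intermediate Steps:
B = -6
j(M) = M**2 - 5*M (j(M) = (M**2 - 6*M) + M = M**2 - 5*M)
d = -725/252 (d = -4 + (26/((-9*(-5 - 9))) - 22/(-12 - 1*12)) = -4 + (26/((-9*(-14))) - 22/(-12 - 12)) = -4 + (26/126 - 22/(-24)) = -4 + (26*(1/126) - 22*(-1/24)) = -4 + (13/63 + 11/12) = -4 + 283/252 = -725/252 ≈ -2.8770)
d**2 = (-725/252)**2 = 525625/63504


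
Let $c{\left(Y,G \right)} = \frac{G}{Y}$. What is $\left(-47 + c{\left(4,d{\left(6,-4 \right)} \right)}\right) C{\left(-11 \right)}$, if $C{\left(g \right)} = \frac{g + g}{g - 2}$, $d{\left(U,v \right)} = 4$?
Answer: $- \frac{1012}{13} \approx -77.846$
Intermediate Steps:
$C{\left(g \right)} = \frac{2 g}{-2 + g}$
$\left(-47 + c{\left(4,d{\left(6,-4 \right)} \right)}\right) C{\left(-11 \right)} = \left(-47 + \frac{4}{4}\right) 2 \left(-11\right) \frac{1}{-2 - 11} = \left(-47 + 4 \cdot \frac{1}{4}\right) 2 \left(-11\right) \frac{1}{-13} = \left(-47 + 1\right) 2 \left(-11\right) \left(- \frac{1}{13}\right) = \left(-46\right) \frac{22}{13} = - \frac{1012}{13}$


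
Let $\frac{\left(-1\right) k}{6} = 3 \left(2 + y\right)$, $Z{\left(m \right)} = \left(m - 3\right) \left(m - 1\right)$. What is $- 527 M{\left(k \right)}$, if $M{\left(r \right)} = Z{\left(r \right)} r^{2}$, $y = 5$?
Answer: $-137070859716$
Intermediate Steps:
$Z{\left(m \right)} = \left(-1 + m\right) \left(-3 + m\right)$ ($Z{\left(m \right)} = \left(-3 + m\right) \left(-1 + m\right) = \left(-1 + m\right) \left(-3 + m\right)$)
$k = -126$ ($k = - 6 \cdot 3 \left(2 + 5\right) = - 6 \cdot 3 \cdot 7 = \left(-6\right) 21 = -126$)
$M{\left(r \right)} = r^{2} \left(3 + r^{2} - 4 r\right)$ ($M{\left(r \right)} = \left(3 + r^{2} - 4 r\right) r^{2} = r^{2} \left(3 + r^{2} - 4 r\right)$)
$- 527 M{\left(k \right)} = - 527 \left(-126\right)^{2} \left(3 + \left(-126\right)^{2} - -504\right) = - 527 \cdot 15876 \left(3 + 15876 + 504\right) = - 527 \cdot 15876 \cdot 16383 = \left(-527\right) 260096508 = -137070859716$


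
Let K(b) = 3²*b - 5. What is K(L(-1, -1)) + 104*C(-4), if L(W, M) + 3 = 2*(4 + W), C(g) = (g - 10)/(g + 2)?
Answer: 750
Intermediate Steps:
C(g) = (-10 + g)/(2 + g)
L(W, M) = 5 + 2*W (L(W, M) = -3 + 2*(4 + W) = -3 + (8 + 2*W) = 5 + 2*W)
K(b) = -5 + 9*b (K(b) = 9*b - 5 = -5 + 9*b)
K(L(-1, -1)) + 104*C(-4) = (-5 + 9*(5 + 2*(-1))) + 104*((-10 - 4)/(2 - 4)) = (-5 + 9*(5 - 2)) + 104*(-14/(-2)) = (-5 + 9*3) + 104*(-½*(-14)) = (-5 + 27) + 104*7 = 22 + 728 = 750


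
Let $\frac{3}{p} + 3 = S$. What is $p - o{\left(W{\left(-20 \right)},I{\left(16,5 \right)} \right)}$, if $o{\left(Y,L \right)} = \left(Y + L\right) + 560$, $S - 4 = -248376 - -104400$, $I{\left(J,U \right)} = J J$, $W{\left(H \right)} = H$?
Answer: $- \frac{114604103}{143975} \approx -796.0$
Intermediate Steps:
$I{\left(J,U \right)} = J^{2}$
$S = -143972$ ($S = 4 - 143976 = -143972$)
$o{\left(Y,L \right)} = 560 + L + Y$ ($o{\left(Y,L \right)} = \left(L + Y\right) + 560 = 560 + L + Y$)
$p = - \frac{3}{143975}$ ($p = \frac{3}{-3 - 143972} = \frac{3}{-143975} = 3 \left(- \frac{1}{143975}\right) = - \frac{3}{143975} \approx -2.0837 \cdot 10^{-5}$)
$p - o{\left(W{\left(-20 \right)},I{\left(16,5 \right)} \right)} = - \frac{3}{143975} - \left(560 + 16^{2} - 20\right) = - \frac{3}{143975} - \left(560 + 256 - 20\right) = - \frac{3}{143975} - 796 = - \frac{114604103}{143975}$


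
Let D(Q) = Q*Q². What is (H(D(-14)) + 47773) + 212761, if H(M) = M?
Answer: 257790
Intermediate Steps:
D(Q) = Q³
(H(D(-14)) + 47773) + 212761 = ((-14)³ + 47773) + 212761 = (-2744 + 47773) + 212761 = 45029 + 212761 = 257790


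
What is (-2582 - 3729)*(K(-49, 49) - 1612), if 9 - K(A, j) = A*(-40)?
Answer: 22486093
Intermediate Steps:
K(A, j) = 9 + 40*A (K(A, j) = 9 - A*(-40) = 9 - (-40)*A = 9 + 40*A)
(-2582 - 3729)*(K(-49, 49) - 1612) = (-2582 - 3729)*((9 + 40*(-49)) - 1612) = -6311*((9 - 1960) - 1612) = -6311*(-1951 - 1612) = -6311*(-3563) = 22486093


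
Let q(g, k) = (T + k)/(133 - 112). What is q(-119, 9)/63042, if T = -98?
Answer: -89/1323882 ≈ -6.7227e-5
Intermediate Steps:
q(g, k) = -14/3 + k/21 (q(g, k) = (-98 + k)/(133 - 112) = (-98 + k)/21 = (-98 + k)*(1/21) = -14/3 + k/21)
q(-119, 9)/63042 = (-14/3 + (1/21)*9)/63042 = (-14/3 + 3/7)*(1/63042) = -89/21*1/63042 = -89/1323882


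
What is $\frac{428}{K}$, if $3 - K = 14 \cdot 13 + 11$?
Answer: $- \frac{214}{95} \approx -2.2526$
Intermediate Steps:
$K = -190$ ($K = 3 - \left(14 \cdot 13 + 11\right) = 3 - \left(182 + 11\right) = 3 - 193 = -190$)
$\frac{428}{K} = \frac{428}{-190} = 428 \left(- \frac{1}{190}\right) = - \frac{214}{95}$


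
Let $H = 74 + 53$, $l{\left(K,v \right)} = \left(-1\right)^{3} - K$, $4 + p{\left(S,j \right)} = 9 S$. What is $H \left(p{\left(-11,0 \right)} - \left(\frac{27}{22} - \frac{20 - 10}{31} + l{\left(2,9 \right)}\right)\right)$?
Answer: $- \frac{8739759}{682} \approx -12815.0$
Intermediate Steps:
$p{\left(S,j \right)} = -4 + 9 S$
$l{\left(K,v \right)} = -1 - K$
$H = 127$
$H \left(p{\left(-11,0 \right)} - \left(\frac{27}{22} - \frac{20 - 10}{31} + l{\left(2,9 \right)}\right)\right) = 127 \left(\left(-4 + 9 \left(-11\right)\right) - \left(\frac{5}{22} - 2 - \frac{20 - 10}{31}\right)\right) = 127 \left(\left(-4 - 99\right) - \left(- \frac{39}{22} - \left(20 - 10\right) \frac{1}{31}\right)\right) = 127 \left(-103 + \left(\left(- \frac{27}{22} + 10 \cdot \frac{1}{31}\right) - -3\right)\right) = 127 \left(-103 + \left(\left(- \frac{27}{22} + \frac{10}{31}\right) + 3\right)\right) = 127 \left(-103 + \left(- \frac{617}{682} + 3\right)\right) = 127 \left(-103 + \frac{1429}{682}\right) = 127 \left(- \frac{68817}{682}\right) = - \frac{8739759}{682}$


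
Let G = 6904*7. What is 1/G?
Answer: 1/48328 ≈ 2.0692e-5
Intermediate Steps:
G = 48328
1/G = 1/48328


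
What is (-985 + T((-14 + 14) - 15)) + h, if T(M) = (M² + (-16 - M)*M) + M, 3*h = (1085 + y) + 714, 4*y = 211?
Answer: -571/4 ≈ -142.75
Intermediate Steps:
y = 211/4 (y = (¼)*211 = 211/4 ≈ 52.750)
h = 2469/4 (h = ((1085 + 211/4) + 714)/3 = (4551/4 + 714)/3 = (⅓)*(7407/4) = 2469/4 ≈ 617.25)
T(M) = M + M² + M*(-16 - M) (T(M) = (M² + M*(-16 - M)) + M = M + M² + M*(-16 - M))
(-985 + T((-14 + 14) - 15)) + h = (-985 - 15*((-14 + 14) - 15)) + 2469/4 = (-985 - 15*(0 - 15)) + 2469/4 = (-985 - 15*(-15)) + 2469/4 = (-985 + 225) + 2469/4 = -760 + 2469/4 = -571/4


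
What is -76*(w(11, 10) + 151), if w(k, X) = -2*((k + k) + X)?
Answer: -6612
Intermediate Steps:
w(k, X) = -4*k - 2*X (w(k, X) = -2*(2*k + X) = -2*(X + 2*k) = -4*k - 2*X)
-76*(w(11, 10) + 151) = -76*((-4*11 - 2*10) + 151) = -76*((-44 - 20) + 151) = -76*(-64 + 151) = -76*87 = -6612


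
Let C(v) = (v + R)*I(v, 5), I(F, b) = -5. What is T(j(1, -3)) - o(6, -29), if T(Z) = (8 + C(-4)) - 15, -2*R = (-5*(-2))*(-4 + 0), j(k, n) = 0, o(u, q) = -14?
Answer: -73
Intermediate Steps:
R = 20 (R = -(-5*(-2))*(-4 + 0)/2 = -5*(-4) = -½*(-40) = 20)
C(v) = -100 - 5*v (C(v) = (v + 20)*(-5) = (20 + v)*(-5) = -100 - 5*v)
T(Z) = -87 (T(Z) = (8 + (-100 - 5*(-4))) - 15 = (8 + (-100 + 20)) - 15 = (8 - 80) - 15 = -72 - 15 = -87)
T(j(1, -3)) - o(6, -29) = -87 - 1*(-14) = -87 + 14 = -73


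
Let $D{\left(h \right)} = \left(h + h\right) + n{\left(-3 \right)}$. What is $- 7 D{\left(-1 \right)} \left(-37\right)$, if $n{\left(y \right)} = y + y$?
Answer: $-2072$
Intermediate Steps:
$n{\left(y \right)} = 2 y$
$D{\left(h \right)} = -6 + 2 h$ ($D{\left(h \right)} = \left(h + h\right) + 2 \left(-3\right) = 2 h - 6 = -6 + 2 h$)
$- 7 D{\left(-1 \right)} \left(-37\right) = - 7 \left(-6 + 2 \left(-1\right)\right) \left(-37\right) = - 7 \left(-6 - 2\right) \left(-37\right) = \left(-7\right) \left(-8\right) \left(-37\right) = 56 \left(-37\right) = -2072$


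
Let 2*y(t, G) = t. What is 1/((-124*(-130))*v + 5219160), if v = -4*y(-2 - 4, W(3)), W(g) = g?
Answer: 1/5412600 ≈ 1.8475e-7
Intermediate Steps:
y(t, G) = t/2
v = 12 (v = -2*(-2 - 4) = -2*(-6) = -4*(-3) = 12)
1/((-124*(-130))*v + 5219160) = 1/(-124*(-130)*12 + 5219160) = 1/(16120*12 + 5219160) = 1/(193440 + 5219160) = 1/5412600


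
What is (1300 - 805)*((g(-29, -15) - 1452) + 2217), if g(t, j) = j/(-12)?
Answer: 1517175/4 ≈ 3.7929e+5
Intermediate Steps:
g(t, j) = -j/12 (g(t, j) = j*(-1/12) = -j/12)
(1300 - 805)*((g(-29, -15) - 1452) + 2217) = (1300 - 805)*((-1/12*(-15) - 1452) + 2217) = 495*((5/4 - 1452) + 2217) = 495*(-5803/4 + 2217) = 495*(3065/4) = 1517175/4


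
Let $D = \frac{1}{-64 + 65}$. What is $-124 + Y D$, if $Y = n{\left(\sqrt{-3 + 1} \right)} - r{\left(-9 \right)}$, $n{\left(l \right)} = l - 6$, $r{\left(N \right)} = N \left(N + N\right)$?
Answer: $-292 + i \sqrt{2} \approx -292.0 + 1.4142 i$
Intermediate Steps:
$r{\left(N \right)} = 2 N^{2}$ ($r{\left(N \right)} = N 2 N = 2 N^{2}$)
$n{\left(l \right)} = -6 + l$
$D = 1$ ($D = 1^{-1} = 1$)
$Y = -168 + i \sqrt{2}$ ($Y = \left(-6 + \sqrt{-3 + 1}\right) - 2 \left(-9\right)^{2} = \left(-6 + \sqrt{-2}\right) - 2 \cdot 81 = \left(-6 + i \sqrt{2}\right) - 162 = -168 + i \sqrt{2} \approx -168.0 + 1.4142 i$)
$-124 + Y D = -124 + \left(-168 + i \sqrt{2}\right) 1 = -124 - \left(168 - i \sqrt{2}\right) = -292 + i \sqrt{2}$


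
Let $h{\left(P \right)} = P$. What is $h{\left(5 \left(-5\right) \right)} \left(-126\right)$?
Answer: $3150$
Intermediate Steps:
$h{\left(5 \left(-5\right) \right)} \left(-126\right) = 5 \left(-5\right) \left(-126\right) = \left(-25\right) \left(-126\right) = 3150$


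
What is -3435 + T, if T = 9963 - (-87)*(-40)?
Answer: 3048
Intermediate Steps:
T = 6483 (T = 9963 - 1*3480 = 9963 - 3480 = 6483)
-3435 + T = -3435 + 6483 = 3048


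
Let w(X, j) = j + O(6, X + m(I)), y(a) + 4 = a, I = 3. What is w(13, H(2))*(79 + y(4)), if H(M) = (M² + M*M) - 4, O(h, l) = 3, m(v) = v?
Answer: 553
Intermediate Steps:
y(a) = -4 + a
H(M) = -4 + 2*M² (H(M) = (M² + M²) - 4 = 2*M² - 4 = -4 + 2*M²)
w(X, j) = 3 + j (w(X, j) = j + 3 = 3 + j)
w(13, H(2))*(79 + y(4)) = (3 + (-4 + 2*2²))*(79 + (-4 + 4)) = (3 + (-4 + 2*4))*(79 + 0) = (3 + (-4 + 8))*79 = (3 + 4)*79 = 7*79 = 553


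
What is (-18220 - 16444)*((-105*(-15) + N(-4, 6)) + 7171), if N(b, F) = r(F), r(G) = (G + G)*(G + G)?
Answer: -308162960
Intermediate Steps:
r(G) = 4*G**2 (r(G) = (2*G)*(2*G) = 4*G**2)
N(b, F) = 4*F**2
(-18220 - 16444)*((-105*(-15) + N(-4, 6)) + 7171) = (-18220 - 16444)*((-105*(-15) + 4*6**2) + 7171) = -34664*((1575 + 4*36) + 7171) = -34664*((1575 + 144) + 7171) = -34664*(1719 + 7171) = -34664*8890 = -308162960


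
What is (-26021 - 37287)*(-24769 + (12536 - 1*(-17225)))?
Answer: -316033536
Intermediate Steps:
(-26021 - 37287)*(-24769 + (12536 - 1*(-17225))) = -63308*(-24769 + (12536 + 17225)) = -63308*(-24769 + 29761) = -63308*4992 = -316033536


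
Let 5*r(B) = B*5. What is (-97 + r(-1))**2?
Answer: 9604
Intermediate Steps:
r(B) = B (r(B) = (B*5)/5 = (5*B)/5 = B)
(-97 + r(-1))**2 = (-97 - 1)**2 = (-98)**2 = 9604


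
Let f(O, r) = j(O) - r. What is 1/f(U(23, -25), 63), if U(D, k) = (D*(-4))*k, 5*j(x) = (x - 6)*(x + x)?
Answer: 1/2110417 ≈ 4.7384e-7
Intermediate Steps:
j(x) = 2*x*(-6 + x)/5 (j(x) = ((x - 6)*(x + x))/5 = ((-6 + x)*(2*x))/5 = (2*x*(-6 + x))/5 = 2*x*(-6 + x)/5)
U(D, k) = -4*D*k (U(D, k) = (-4*D)*k = -4*D*k)
f(O, r) = -r + 2*O*(-6 + O)/5 (f(O, r) = 2*O*(-6 + O)/5 - r = -r + 2*O*(-6 + O)/5)
1/f(U(23, -25), 63) = 1/(-1*63 + 2*(-4*23*(-25))*(-6 - 4*23*(-25))/5) = 1/(-63 + (⅖)*2300*(-6 + 2300)) = 1/(-63 + (⅖)*2300*2294) = 1/(-63 + 2110480) = 1/2110417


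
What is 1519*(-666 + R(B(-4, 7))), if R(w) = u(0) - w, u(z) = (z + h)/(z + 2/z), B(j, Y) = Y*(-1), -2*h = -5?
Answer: -1001021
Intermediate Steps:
h = 5/2 (h = -½*(-5) = 5/2 ≈ 2.5000)
B(j, Y) = -Y
u(z) = (5/2 + z)/(z + 2/z) (u(z) = (z + 5/2)/(z + 2/z) = (5/2 + z)/(z + 2/z))
R(w) = -w (R(w) = (½)*0*(5 + 2*0)/(2 + 0²) - w = (½)*0*(5 + 0)/(2 + 0) - w = (½)*0*5/2 - w = (½)*0*(½)*5 - w = 0 - w = -w)
1519*(-666 + R(B(-4, 7))) = 1519*(-666 - (-1)*7) = 1519*(-666 - 1*(-7)) = 1519*(-666 + 7) = 1519*(-659) = -1001021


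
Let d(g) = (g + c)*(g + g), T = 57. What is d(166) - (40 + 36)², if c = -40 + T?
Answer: 54980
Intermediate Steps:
c = 17 (c = -40 + 57 = 17)
d(g) = 2*g*(17 + g) (d(g) = (g + 17)*(g + g) = (17 + g)*(2*g) = 2*g*(17 + g))
d(166) - (40 + 36)² = 2*166*(17 + 166) - (40 + 36)² = 2*166*183 - 1*76² = 60756 - 1*5776 = 60756 - 5776 = 54980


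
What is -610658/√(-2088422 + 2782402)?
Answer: -305329*√173495/173495 ≈ -733.04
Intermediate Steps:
-610658/√(-2088422 + 2782402) = -610658*√173495/346990 = -305329*√173495/173495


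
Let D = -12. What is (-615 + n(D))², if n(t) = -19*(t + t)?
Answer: 25281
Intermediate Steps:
n(t) = -38*t
(-615 + n(D))² = (-615 - 38*(-12))² = (-615 + 456)² = (-159)² = 25281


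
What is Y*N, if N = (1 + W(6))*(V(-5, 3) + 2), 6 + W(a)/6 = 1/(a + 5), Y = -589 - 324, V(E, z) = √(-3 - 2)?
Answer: 62914 + 31457*I*√5 ≈ 62914.0 + 70340.0*I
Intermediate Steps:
V(E, z) = I*√5 (V(E, z) = √(-5) = I*√5)
Y = -913
W(a) = -36 + 6/(5 + a) (W(a) = -36 + 6/(a + 5) = -36 + 6/(5 + a))
N = -758/11 - 379*I*√5/11 (N = (1 + 6*(-29 - 6*6)/(5 + 6))*(I*√5 + 2) = (1 + 6*(-29 - 36)/11)*(2 + I*√5) = (1 + 6*(1/11)*(-65))*(2 + I*√5) = (1 - 390/11)*(2 + I*√5) = -379*(2 + I*√5)/11 = -758/11 - 379*I*√5/11 ≈ -68.909 - 77.043*I)
Y*N = -913*(-758/11 - 379*I*√5/11) = 62914 + 31457*I*√5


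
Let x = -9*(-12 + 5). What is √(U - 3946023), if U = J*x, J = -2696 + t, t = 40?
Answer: 3*I*√457039 ≈ 2028.1*I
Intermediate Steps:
x = 63 (x = -9*(-7) = 63)
J = -2656 (J = -2696 + 40 = -2656)
U = -167328 (U = -2656*63 = -167328)
√(U - 3946023) = √(-167328 - 3946023) = √(-4113351) = 3*I*√457039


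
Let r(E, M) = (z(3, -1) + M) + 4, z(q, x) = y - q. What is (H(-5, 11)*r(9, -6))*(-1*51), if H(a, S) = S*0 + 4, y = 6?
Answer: -204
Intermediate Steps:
z(q, x) = 6 - q
H(a, S) = 4 (H(a, S) = 0 + 4 = 4)
r(E, M) = 7 + M (r(E, M) = ((6 - 1*3) + M) + 4 = ((6 - 3) + M) + 4 = (3 + M) + 4 = 7 + M)
(H(-5, 11)*r(9, -6))*(-1*51) = (4*(7 - 6))*(-1*51) = (4*1)*(-51) = 4*(-51) = -204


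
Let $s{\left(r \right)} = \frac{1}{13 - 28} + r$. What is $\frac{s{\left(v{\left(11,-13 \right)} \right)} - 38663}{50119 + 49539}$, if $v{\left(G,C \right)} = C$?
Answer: $- \frac{580141}{1494870} \approx -0.38809$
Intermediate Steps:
$s{\left(r \right)} = - \frac{1}{15} + r$ ($s{\left(r \right)} = \frac{1}{-15} + r = - \frac{1}{15} + r$)
$\frac{s{\left(v{\left(11,-13 \right)} \right)} - 38663}{50119 + 49539} = \frac{\left(- \frac{1}{15} - 13\right) - 38663}{50119 + 49539} = \frac{- \frac{196}{15} - 38663}{99658} = \left(- \frac{580141}{15}\right) \frac{1}{99658} = - \frac{580141}{1494870}$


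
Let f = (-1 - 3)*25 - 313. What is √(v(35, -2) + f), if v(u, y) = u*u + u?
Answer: 11*√7 ≈ 29.103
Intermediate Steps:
v(u, y) = u + u² (v(u, y) = u² + u = u + u²)
f = -413 (f = -4*25 - 313 = -100 - 313 = -413)
√(v(35, -2) + f) = √(35*(1 + 35) - 413) = √(35*36 - 413) = √(1260 - 413) = √847 = 11*√7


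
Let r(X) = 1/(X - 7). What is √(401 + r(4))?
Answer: √3606/3 ≈ 20.017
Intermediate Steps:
r(X) = 1/(-7 + X)
√(401 + r(4)) = √(401 + 1/(-7 + 4)) = √(401 + 1/(-3)) = √(401 - ⅓) = √(1202/3) = √3606/3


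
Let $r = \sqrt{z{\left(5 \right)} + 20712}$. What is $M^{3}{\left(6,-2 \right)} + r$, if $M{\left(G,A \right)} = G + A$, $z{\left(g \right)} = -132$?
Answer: $64 + 14 \sqrt{105} \approx 207.46$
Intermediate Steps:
$M{\left(G,A \right)} = A + G$
$r = 14 \sqrt{105}$ ($r = \sqrt{-132 + 20712} = \sqrt{20580} = 14 \sqrt{105} \approx 143.46$)
$M^{3}{\left(6,-2 \right)} + r = \left(-2 + 6\right)^{3} + 14 \sqrt{105} = 4^{3} + 14 \sqrt{105} = 64 + 14 \sqrt{105}$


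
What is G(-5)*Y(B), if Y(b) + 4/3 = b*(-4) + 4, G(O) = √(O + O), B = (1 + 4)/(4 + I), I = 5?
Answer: 4*I*√10/9 ≈ 1.4055*I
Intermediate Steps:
B = 5/9 (B = (1 + 4)/(4 + 5) = 5/9 ≈ 0.55556)
G(O) = √2*√O (G(O) = √(2*O) = √2*√O)
Y(b) = 8/3 - 4*b (Y(b) = -4/3 + (b*(-4) + 4) = -4/3 + (-4*b + 4) = -4/3 + (4 - 4*b) = 8/3 - 4*b)
G(-5)*Y(B) = (√2*√(-5))*(8/3 - 4*5/9) = (√2*(I*√5))*(8/3 - 20/9) = (I*√10)*(4/9) = 4*I*√10/9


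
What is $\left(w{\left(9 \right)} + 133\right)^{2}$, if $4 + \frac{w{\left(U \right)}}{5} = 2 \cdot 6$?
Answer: $29929$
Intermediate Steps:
$w{\left(U \right)} = 40$ ($w{\left(U \right)} = -20 + 5 \cdot 2 \cdot 6 = -20 + 5 \cdot 12 = -20 + 60 = 40$)
$\left(w{\left(9 \right)} + 133\right)^{2} = \left(40 + 133\right)^{2} = 173^{2} = 29929$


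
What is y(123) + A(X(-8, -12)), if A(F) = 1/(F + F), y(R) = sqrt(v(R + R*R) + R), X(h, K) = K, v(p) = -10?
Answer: -1/24 + sqrt(113) ≈ 10.588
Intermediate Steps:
y(R) = sqrt(-10 + R)
A(F) = 1/(2*F)
y(123) + A(X(-8, -12)) = sqrt(-10 + 123) + (1/2)/(-12) = sqrt(113) + (1/2)*(-1/12) = sqrt(113) - 1/24 = -1/24 + sqrt(113)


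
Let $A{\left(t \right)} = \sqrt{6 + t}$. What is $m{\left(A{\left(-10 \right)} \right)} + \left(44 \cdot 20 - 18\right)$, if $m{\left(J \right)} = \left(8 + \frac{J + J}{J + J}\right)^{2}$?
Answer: $943$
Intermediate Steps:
$m{\left(J \right)} = 81$ ($m{\left(J \right)} = \left(8 + \frac{2 J}{2 J}\right)^{2} = \left(8 + 2 J \frac{1}{2 J}\right)^{2} = \left(8 + 1\right)^{2} = 9^{2} = 81$)
$m{\left(A{\left(-10 \right)} \right)} + \left(44 \cdot 20 - 18\right) = 81 + \left(44 \cdot 20 - 18\right) = 81 + \left(880 - 18\right) = 81 + 862 = 943$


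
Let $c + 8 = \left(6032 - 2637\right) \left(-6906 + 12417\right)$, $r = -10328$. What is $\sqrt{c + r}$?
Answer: $\sqrt{18699509} \approx 4324.3$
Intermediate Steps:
$c = 18709837$ ($c = -8 + \left(6032 - 2637\right) \left(-6906 + 12417\right) = -8 + 3395 \cdot 5511 = -8 + 18709845 = 18709837$)
$\sqrt{c + r} = \sqrt{18709837 - 10328} = \sqrt{18699509}$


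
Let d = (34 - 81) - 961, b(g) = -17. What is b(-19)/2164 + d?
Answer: -2181329/2164 ≈ -1008.0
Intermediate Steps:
d = -1008 (d = -47 - 961 = -1008)
b(-19)/2164 + d = -17/2164 - 1008 = -2181329/2164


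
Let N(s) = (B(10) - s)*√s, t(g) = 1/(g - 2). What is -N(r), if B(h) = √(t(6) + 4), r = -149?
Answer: I*√149*(-298 - √17)/2 ≈ -1843.9*I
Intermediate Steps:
t(g) = 1/(-2 + g)
B(h) = √17/2 (B(h) = √(1/(-2 + 6) + 4) = √(1/4 + 4) = √(¼ + 4) = √(17/4) = √17/2)
N(s) = √s*(√17/2 - s) (N(s) = (√17/2 - s)*√s = √s*(√17/2 - s))
-N(r) = -√(-149)*(√17/2 - 1*(-149)) = -I*√149*(√17/2 + 149) = -I*√149*(149 + √17/2)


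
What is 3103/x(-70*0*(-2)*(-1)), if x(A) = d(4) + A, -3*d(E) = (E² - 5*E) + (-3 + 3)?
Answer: 9309/4 ≈ 2327.3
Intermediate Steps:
d(E) = -E²/3 + 5*E/3 (d(E) = -((E² - 5*E) + (-3 + 3))/3 = -((E² - 5*E) + 0)/3 = -(E² - 5*E)/3 = -E²/3 + 5*E/3)
x(A) = 4/3 + A (x(A) = (⅓)*4*(5 - 1*4) + A = (⅓)*4*(5 - 4) + A = (⅓)*4*1 + A = 4/3 + A)
3103/x(-70*0*(-2)*(-1)) = 3103/(4/3 - 70*0*(-2)*(-1)) = 3103/(4/3 - 0*(-1)) = 3103/(4/3 - 70*0) = 3103/(4/3 + 0) = 3103/(4/3) = 3103*(¾) = 9309/4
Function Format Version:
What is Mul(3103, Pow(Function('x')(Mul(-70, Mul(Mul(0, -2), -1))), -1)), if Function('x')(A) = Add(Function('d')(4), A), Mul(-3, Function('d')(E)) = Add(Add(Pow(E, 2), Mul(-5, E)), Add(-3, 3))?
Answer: Rational(9309, 4) ≈ 2327.3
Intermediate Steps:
Function('d')(E) = Add(Mul(Rational(-1, 3), Pow(E, 2)), Mul(Rational(5, 3), E)) (Function('d')(E) = Mul(Rational(-1, 3), Add(Add(Pow(E, 2), Mul(-5, E)), Add(-3, 3))) = Mul(Rational(-1, 3), Add(Add(Pow(E, 2), Mul(-5, E)), 0)) = Mul(Rational(-1, 3), Add(Pow(E, 2), Mul(-5, E))) = Add(Mul(Rational(-1, 3), Pow(E, 2)), Mul(Rational(5, 3), E)))
Function('x')(A) = Add(Rational(4, 3), A) (Function('x')(A) = Add(Mul(Rational(1, 3), 4, Add(5, Mul(-1, 4))), A) = Add(Mul(Rational(1, 3), 4, Add(5, -4)), A) = Add(Mul(Rational(1, 3), 4, 1), A) = Add(Rational(4, 3), A))
Mul(3103, Pow(Function('x')(Mul(-70, Mul(Mul(0, -2), -1))), -1)) = Mul(3103, Pow(Add(Rational(4, 3), Mul(-70, Mul(Mul(0, -2), -1))), -1)) = Mul(3103, Pow(Add(Rational(4, 3), Mul(-70, Mul(0, -1))), -1)) = Mul(3103, Pow(Add(Rational(4, 3), Mul(-70, 0)), -1)) = Mul(3103, Pow(Add(Rational(4, 3), 0), -1)) = Mul(3103, Pow(Rational(4, 3), -1)) = Mul(3103, Rational(3, 4)) = Rational(9309, 4)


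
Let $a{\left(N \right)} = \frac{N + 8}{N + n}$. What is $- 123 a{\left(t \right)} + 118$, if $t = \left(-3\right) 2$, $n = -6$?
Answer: $\frac{277}{2} \approx 138.5$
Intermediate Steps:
$t = -6$
$a{\left(N \right)} = \frac{8 + N}{-6 + N}$ ($a{\left(N \right)} = \frac{N + 8}{N - 6} = \frac{8 + N}{-6 + N}$)
$- 123 a{\left(t \right)} + 118 = - 123 \frac{8 - 6}{-6 - 6} + 118 = - 123 \frac{1}{-12} \cdot 2 + 118 = - 123 \left(\left(- \frac{1}{12}\right) 2\right) + 118 = \left(-123\right) \left(- \frac{1}{6}\right) + 118 = \frac{41}{2} + 118 = \frac{277}{2}$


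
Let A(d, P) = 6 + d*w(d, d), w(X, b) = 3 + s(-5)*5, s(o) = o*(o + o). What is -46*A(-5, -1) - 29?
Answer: 57885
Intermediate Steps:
s(o) = 2*o**2 (s(o) = o*(2*o) = 2*o**2)
w(X, b) = 253 (w(X, b) = 3 + (2*(-5)**2)*5 = 3 + (2*25)*5 = 3 + 50*5 = 3 + 250 = 253)
A(d, P) = 6 + 253*d (A(d, P) = 6 + d*253 = 6 + 253*d)
-46*A(-5, -1) - 29 = -46*(6 + 253*(-5)) - 29 = -46*(6 - 1265) - 29 = -46*(-1259) - 29 = 57914 - 29 = 57885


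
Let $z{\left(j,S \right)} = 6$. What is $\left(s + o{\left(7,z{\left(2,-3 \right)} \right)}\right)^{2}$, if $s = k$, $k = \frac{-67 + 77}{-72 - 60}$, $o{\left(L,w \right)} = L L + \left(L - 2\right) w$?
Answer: $\frac{27133681}{4356} \approx 6229.0$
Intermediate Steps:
$o{\left(L,w \right)} = L^{2} + w \left(-2 + L\right)$ ($o{\left(L,w \right)} = L^{2} + \left(-2 + L\right) w = L^{2} + w \left(-2 + L\right)$)
$k = - \frac{5}{66}$ ($k = \frac{10}{-132} = 10 \left(- \frac{1}{132}\right) = - \frac{5}{66} \approx -0.075758$)
$s = - \frac{5}{66} \approx -0.075758$
$\left(s + o{\left(7,z{\left(2,-3 \right)} \right)}\right)^{2} = \left(- \frac{5}{66} + \left(7^{2} - 12 + 7 \cdot 6\right)\right)^{2} = \left(- \frac{5}{66} + \left(49 - 12 + 42\right)\right)^{2} = \left(- \frac{5}{66} + 79\right)^{2} = \left(\frac{5209}{66}\right)^{2} = \frac{27133681}{4356}$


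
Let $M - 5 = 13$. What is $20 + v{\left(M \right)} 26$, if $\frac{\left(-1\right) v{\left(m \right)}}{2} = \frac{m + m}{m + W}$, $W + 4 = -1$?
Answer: $-124$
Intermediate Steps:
$M = 18$ ($M = 5 + 13 = 18$)
$W = -5$ ($W = -4 - 1 = -5$)
$v{\left(m \right)} = - \frac{4 m}{-5 + m}$ ($v{\left(m \right)} = - 2 \frac{m + m}{m - 5} = - 2 \frac{2 m}{-5 + m} = - \frac{4 m}{-5 + m}$)
$20 + v{\left(M \right)} 26 = 20 + \left(-4\right) 18 \frac{1}{-5 + 18} \cdot 26 = 20 + \left(-4\right) 18 \cdot \frac{1}{13} \cdot 26 = 20 - 144 = -124$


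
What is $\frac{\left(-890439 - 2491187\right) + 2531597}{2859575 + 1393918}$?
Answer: $- \frac{283343}{1417831} \approx -0.19984$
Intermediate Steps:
$\frac{\left(-890439 - 2491187\right) + 2531597}{2859575 + 1393918} = \frac{-3381626 + 2531597}{4253493} = \left(-850029\right) \frac{1}{4253493} = - \frac{283343}{1417831}$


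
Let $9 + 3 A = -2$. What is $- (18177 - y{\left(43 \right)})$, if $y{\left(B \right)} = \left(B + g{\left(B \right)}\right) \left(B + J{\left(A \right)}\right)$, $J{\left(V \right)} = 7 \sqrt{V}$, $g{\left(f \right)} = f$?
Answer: $-14479 + \frac{602 i \sqrt{33}}{3} \approx -14479.0 + 1152.7 i$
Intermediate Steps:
$A = - \frac{11}{3}$ ($A = -3 + \frac{1}{3} \left(-2\right) = -3 - \frac{2}{3} = - \frac{11}{3} \approx -3.6667$)
$y{\left(B \right)} = 2 B \left(B + \frac{7 i \sqrt{33}}{3}\right)$ ($y{\left(B \right)} = \left(B + B\right) \left(B + 7 \sqrt{- \frac{11}{3}}\right) = 2 B \left(B + 7 \frac{i \sqrt{33}}{3}\right) = 2 B \left(B + \frac{7 i \sqrt{33}}{3}\right)$)
$- (18177 - y{\left(43 \right)}) = - (18177 - \frac{2}{3} \cdot 43 \left(3 \cdot 43 + 7 i \sqrt{33}\right)) = - (18177 - \frac{2}{3} \cdot 43 \left(129 + 7 i \sqrt{33}\right)) = - (18177 - \left(3698 + \frac{602 i \sqrt{33}}{3}\right)) = - (14479 - \frac{602 i \sqrt{33}}{3}) = -14479 + \frac{602 i \sqrt{33}}{3}$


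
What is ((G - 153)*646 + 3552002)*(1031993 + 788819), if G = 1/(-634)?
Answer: 1993156708263980/317 ≈ 6.2876e+12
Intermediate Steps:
G = -1/634 ≈ -0.0015773
((G - 153)*646 + 3552002)*(1031993 + 788819) = ((-1/634 - 153)*646 + 3552002)*(1031993 + 788819) = (-97003/634*646 + 3552002)*1820812 = (-31331969/317 + 3552002)*1820812 = (1094652665/317)*1820812 = 1993156708263980/317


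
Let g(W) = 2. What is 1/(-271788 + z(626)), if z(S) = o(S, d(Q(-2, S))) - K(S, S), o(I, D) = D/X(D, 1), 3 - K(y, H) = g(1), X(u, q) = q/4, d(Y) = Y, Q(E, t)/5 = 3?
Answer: -1/271729 ≈ -3.6801e-6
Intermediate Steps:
Q(E, t) = 15 (Q(E, t) = 5*3 = 15)
X(u, q) = q/4 (X(u, q) = q*(¼) = q/4)
K(y, H) = 1 (K(y, H) = 3 - 1*2 = 3 - 2 = 1)
o(I, D) = 4*D (o(I, D) = D/(((¼)*1)) = D/(¼) = D*4 = 4*D)
z(S) = 59 (z(S) = 4*15 - 1*1 = 60 - 1 = 59)
1/(-271788 + z(626)) = 1/(-271788 + 59) = 1/(-271729) = -1/271729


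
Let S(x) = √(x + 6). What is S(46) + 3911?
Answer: 3911 + 2*√13 ≈ 3918.2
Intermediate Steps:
S(x) = √(6 + x)
S(46) + 3911 = √(6 + 46) + 3911 = √52 + 3911 = 2*√13 + 3911 = 3911 + 2*√13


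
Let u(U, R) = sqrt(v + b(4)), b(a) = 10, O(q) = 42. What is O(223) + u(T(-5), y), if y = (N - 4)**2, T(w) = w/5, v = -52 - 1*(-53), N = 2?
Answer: 42 + sqrt(11) ≈ 45.317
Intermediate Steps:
v = 1 (v = -52 + 53 = 1)
T(w) = w/5 (T(w) = w*(1/5) = w/5)
y = 4 (y = (2 - 4)**2 = (-2)**2 = 4)
u(U, R) = sqrt(11) (u(U, R) = sqrt(1 + 10) = sqrt(11))
O(223) + u(T(-5), y) = 42 + sqrt(11)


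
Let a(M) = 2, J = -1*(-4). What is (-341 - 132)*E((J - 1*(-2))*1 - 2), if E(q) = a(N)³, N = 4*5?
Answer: -3784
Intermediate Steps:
J = 4
N = 20
E(q) = 8 (E(q) = 2³ = 8)
(-341 - 132)*E((J - 1*(-2))*1 - 2) = (-341 - 132)*8 = -473*8 = -3784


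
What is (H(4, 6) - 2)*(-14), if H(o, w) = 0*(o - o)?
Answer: 28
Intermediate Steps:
H(o, w) = 0 (H(o, w) = 0*0 = 0)
(H(4, 6) - 2)*(-14) = (0 - 2)*(-14) = -2*(-14) = 28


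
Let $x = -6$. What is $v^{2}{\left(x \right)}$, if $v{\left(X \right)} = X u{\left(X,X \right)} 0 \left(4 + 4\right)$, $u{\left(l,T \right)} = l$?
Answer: $0$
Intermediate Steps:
$v{\left(X \right)} = 0$ ($v{\left(X \right)} = X X 0 \left(4 + 4\right) = X^{2} \cdot 0 \cdot 8 = X^{2} \cdot 0 = 0$)
$v^{2}{\left(x \right)} = 0^{2} = 0$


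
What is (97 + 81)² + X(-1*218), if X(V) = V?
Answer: 31466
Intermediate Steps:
(97 + 81)² + X(-1*218) = (97 + 81)² - 1*218 = 178² - 218 = 31684 - 218 = 31466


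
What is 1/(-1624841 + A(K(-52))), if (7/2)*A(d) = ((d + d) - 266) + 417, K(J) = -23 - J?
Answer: -7/11373469 ≈ -6.1547e-7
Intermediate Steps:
A(d) = 302/7 + 4*d/7 (A(d) = 2*(((d + d) - 266) + 417)/7 = 2*((2*d - 266) + 417)/7 = 2*((-266 + 2*d) + 417)/7 = 2*(151 + 2*d)/7 = 302/7 + 4*d/7)
1/(-1624841 + A(K(-52))) = 1/(-1624841 + (302/7 + 4*(-23 - 1*(-52))/7)) = 1/(-1624841 + (302/7 + 4*(-23 + 52)/7)) = 1/(-1624841 + (302/7 + (4/7)*29)) = 1/(-1624841 + (302/7 + 116/7)) = 1/(-1624841 + 418/7) = 1/(-11373469/7) = -7/11373469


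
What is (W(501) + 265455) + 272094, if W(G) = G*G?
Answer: 788550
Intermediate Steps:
W(G) = G**2
(W(501) + 265455) + 272094 = (501**2 + 265455) + 272094 = (251001 + 265455) + 272094 = 516456 + 272094 = 788550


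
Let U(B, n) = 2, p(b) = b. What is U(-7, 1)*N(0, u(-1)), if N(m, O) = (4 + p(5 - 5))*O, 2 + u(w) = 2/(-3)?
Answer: -64/3 ≈ -21.333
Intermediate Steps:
u(w) = -8/3 (u(w) = -2 + 2/(-3) = -2 + 2*(-⅓) = -2 - ⅔ = -8/3)
N(m, O) = 4*O (N(m, O) = (4 + (5 - 5))*O = (4 + 0)*O = 4*O)
U(-7, 1)*N(0, u(-1)) = 2*(4*(-8/3)) = 2*(-32/3) = -64/3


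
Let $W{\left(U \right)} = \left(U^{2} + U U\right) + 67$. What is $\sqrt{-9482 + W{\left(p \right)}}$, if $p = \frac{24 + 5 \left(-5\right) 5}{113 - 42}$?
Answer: $\frac{i \sqrt{47440613}}{71} \approx 97.01 i$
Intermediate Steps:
$p = - \frac{101}{71}$ ($p = \frac{24 - 125}{71} = \left(24 - 125\right) \frac{1}{71} = \left(-101\right) \frac{1}{71} = - \frac{101}{71} \approx -1.4225$)
$W{\left(U \right)} = 67 + 2 U^{2}$ ($W{\left(U \right)} = \left(U^{2} + U^{2}\right) + 67 = 2 U^{2} + 67 = 67 + 2 U^{2}$)
$\sqrt{-9482 + W{\left(p \right)}} = \sqrt{-9482 + \left(67 + 2 \left(- \frac{101}{71}\right)^{2}\right)} = \sqrt{-9482 + \left(67 + 2 \cdot \frac{10201}{5041}\right)} = \sqrt{-9482 + \left(67 + \frac{20402}{5041}\right)} = \sqrt{-9482 + \frac{358149}{5041}} = \sqrt{- \frac{47440613}{5041}} = \frac{i \sqrt{47440613}}{71}$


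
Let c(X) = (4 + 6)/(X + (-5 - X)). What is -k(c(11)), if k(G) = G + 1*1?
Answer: 1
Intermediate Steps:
c(X) = -2 (c(X) = 10/(-5) = 10*(-⅕) = -2)
k(G) = 1 + G (k(G) = G + 1 = 1 + G)
-k(c(11)) = -(1 - 2) = -1*(-1) = 1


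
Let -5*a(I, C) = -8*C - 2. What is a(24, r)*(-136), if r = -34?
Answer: 7344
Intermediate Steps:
a(I, C) = 2/5 + 8*C/5 (a(I, C) = -(-8*C - 2)/5 = -(-2 - 8*C)/5 = 2/5 + 8*C/5)
a(24, r)*(-136) = (2/5 + (8/5)*(-34))*(-136) = (2/5 - 272/5)*(-136) = -54*(-136) = 7344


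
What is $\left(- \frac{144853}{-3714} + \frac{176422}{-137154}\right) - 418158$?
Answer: $- \frac{35497712213999}{84898326} \approx -4.1812 \cdot 10^{5}$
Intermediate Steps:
$\left(- \frac{144853}{-3714} + \frac{176422}{-137154}\right) - 418158 = \left(\left(-144853\right) \left(- \frac{1}{3714}\right) + 176422 \left(- \frac{1}{137154}\right)\right) - 418158 = \left(\frac{144853}{3714} - \frac{88211}{68577}\right) - 418158 = \frac{3201989509}{84898326} - 418158 = - \frac{35497712213999}{84898326}$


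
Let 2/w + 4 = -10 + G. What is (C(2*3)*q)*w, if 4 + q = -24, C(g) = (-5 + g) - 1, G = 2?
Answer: 0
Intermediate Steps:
C(g) = -6 + g
q = -28 (q = -4 - 24 = -28)
w = -⅙ (w = 2/(-4 + (-10 + 2)) = 2/(-4 - 8) = 2/(-12) = 2*(-1/12) = -⅙ ≈ -0.16667)
(C(2*3)*q)*w = ((-6 + 2*3)*(-28))*(-⅙) = ((-6 + 6)*(-28))*(-⅙) = (0*(-28))*(-⅙) = 0*(-⅙) = 0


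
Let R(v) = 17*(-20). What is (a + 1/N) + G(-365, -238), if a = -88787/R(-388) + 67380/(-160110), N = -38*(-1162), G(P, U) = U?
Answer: 227528030833/10015574310 ≈ 22.717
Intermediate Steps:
N = 44156
R(v) = -340
a = 473092579/1814580 (a = -88787/(-340) + 67380/(-160110) = -88787*(-1/340) + 67380*(-1/160110) = 88787/340 - 2246/5337 = 473092579/1814580 ≈ 260.72)
(a + 1/N) + G(-365, -238) = (473092579/1814580 + 1/44156) - 238 = 2611234716613/10015574310 - 238 = 227528030833/10015574310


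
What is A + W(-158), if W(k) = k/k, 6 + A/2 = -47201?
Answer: -94413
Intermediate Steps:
A = -94414 (A = -12 + 2*(-47201) = -12 - 94402 = -94414)
W(k) = 1
A + W(-158) = -94414 + 1 = -94413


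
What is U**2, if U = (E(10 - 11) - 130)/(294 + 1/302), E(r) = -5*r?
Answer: 1425062500/7883486521 ≈ 0.18077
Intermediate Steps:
U = -37750/88789 (U = (-5*(10 - 11) - 130)/(294 + 1/302) = (-5*(-1) - 130)/(294 + 1/302) = (5 - 130)/(88789/302) = -125*302/88789 = -37750/88789 ≈ -0.42517)
U**2 = (-37750/88789)**2 = 1425062500/7883486521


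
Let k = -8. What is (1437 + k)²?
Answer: 2042041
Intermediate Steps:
(1437 + k)² = (1437 - 8)² = 1429² = 2042041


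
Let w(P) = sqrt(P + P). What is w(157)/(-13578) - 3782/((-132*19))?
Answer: 1891/1254 - sqrt(314)/13578 ≈ 1.5067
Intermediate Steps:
w(P) = sqrt(2)*sqrt(P) (w(P) = sqrt(2*P) = sqrt(2)*sqrt(P))
w(157)/(-13578) - 3782/((-132*19)) = (sqrt(2)*sqrt(157))/(-13578) - 3782/((-132*19)) = sqrt(314)*(-1/13578) - 3782/(-2508) = -sqrt(314)/13578 - 3782*(-1/2508) = -sqrt(314)/13578 + 1891/1254 = 1891/1254 - sqrt(314)/13578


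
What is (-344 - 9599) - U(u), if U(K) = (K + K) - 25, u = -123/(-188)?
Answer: -932415/94 ≈ -9919.3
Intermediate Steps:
u = 123/188 (u = -123*(-1/188) = 123/188 ≈ 0.65425)
U(K) = -25 + 2*K (U(K) = 2*K - 25 = -25 + 2*K)
(-344 - 9599) - U(u) = (-344 - 9599) - (-25 + 2*(123/188)) = -9943 - (-25 + 123/94) = -9943 - 1*(-2227/94) = -9943 + 2227/94 = -932415/94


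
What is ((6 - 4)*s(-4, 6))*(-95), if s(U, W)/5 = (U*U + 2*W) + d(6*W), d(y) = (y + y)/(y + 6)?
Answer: -197600/7 ≈ -28229.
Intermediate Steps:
d(y) = 2*y/(6 + y) (d(y) = (2*y)/(6 + y) = 2*y/(6 + y))
s(U, W) = 5*U² + 10*W + 60*W/(6 + 6*W) (s(U, W) = 5*((U*U + 2*W) + 2*(6*W)/(6 + 6*W)) = 5*((U² + 2*W) + 12*W/(6 + 6*W)) = 5*(U² + 2*W + 12*W/(6 + 6*W)) = 5*U² + 10*W + 60*W/(6 + 6*W))
((6 - 4)*s(-4, 6))*(-95) = ((6 - 4)*(5*(2*6 + (1 + 6)*((-4)² + 2*6))/(1 + 6)))*(-95) = (2*(5*(12 + 7*(16 + 12))/7))*(-95) = (2*(5*(⅐)*(12 + 7*28)))*(-95) = (2*(5*(⅐)*(12 + 196)))*(-95) = (2*(5*(⅐)*208))*(-95) = (2*(1040/7))*(-95) = (2080/7)*(-95) = -197600/7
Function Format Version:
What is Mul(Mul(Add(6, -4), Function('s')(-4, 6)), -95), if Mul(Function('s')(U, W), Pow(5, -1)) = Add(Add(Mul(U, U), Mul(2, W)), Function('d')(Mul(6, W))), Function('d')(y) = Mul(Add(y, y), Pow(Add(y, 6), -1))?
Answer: Rational(-197600, 7) ≈ -28229.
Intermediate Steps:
Function('d')(y) = Mul(2, y, Pow(Add(6, y), -1)) (Function('d')(y) = Mul(Mul(2, y), Pow(Add(6, y), -1)) = Mul(2, y, Pow(Add(6, y), -1)))
Function('s')(U, W) = Add(Mul(5, Pow(U, 2)), Mul(10, W), Mul(60, W, Pow(Add(6, Mul(6, W)), -1))) (Function('s')(U, W) = Mul(5, Add(Add(Mul(U, U), Mul(2, W)), Mul(2, Mul(6, W), Pow(Add(6, Mul(6, W)), -1)))) = Mul(5, Add(Add(Pow(U, 2), Mul(2, W)), Mul(12, W, Pow(Add(6, Mul(6, W)), -1)))) = Mul(5, Add(Pow(U, 2), Mul(2, W), Mul(12, W, Pow(Add(6, Mul(6, W)), -1)))) = Add(Mul(5, Pow(U, 2)), Mul(10, W), Mul(60, W, Pow(Add(6, Mul(6, W)), -1))))
Mul(Mul(Add(6, -4), Function('s')(-4, 6)), -95) = Mul(Mul(Add(6, -4), Mul(5, Pow(Add(1, 6), -1), Add(Mul(2, 6), Mul(Add(1, 6), Add(Pow(-4, 2), Mul(2, 6)))))), -95) = Mul(Mul(2, Mul(5, Pow(7, -1), Add(12, Mul(7, Add(16, 12))))), -95) = Mul(Mul(2, Mul(5, Rational(1, 7), Add(12, Mul(7, 28)))), -95) = Mul(Mul(2, Mul(5, Rational(1, 7), Add(12, 196))), -95) = Mul(Mul(2, Mul(5, Rational(1, 7), 208)), -95) = Mul(Mul(2, Rational(1040, 7)), -95) = Mul(Rational(2080, 7), -95) = Rational(-197600, 7)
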